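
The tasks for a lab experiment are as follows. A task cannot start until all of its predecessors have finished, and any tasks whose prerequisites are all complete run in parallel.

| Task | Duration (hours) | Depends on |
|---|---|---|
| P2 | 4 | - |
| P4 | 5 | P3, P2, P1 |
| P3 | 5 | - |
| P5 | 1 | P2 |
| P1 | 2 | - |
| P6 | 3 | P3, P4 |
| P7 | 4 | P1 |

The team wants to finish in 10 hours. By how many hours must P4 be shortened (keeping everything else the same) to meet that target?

Current finish: 13 hours; target: 10.
P4 is on every critical path, so each hour cut from P4 cuts the finish by one (this holds down to a finish of 9).
Need 13 − 10 = 3 hours off P4 → P4 becomes 2 hours, finish becomes 10.

3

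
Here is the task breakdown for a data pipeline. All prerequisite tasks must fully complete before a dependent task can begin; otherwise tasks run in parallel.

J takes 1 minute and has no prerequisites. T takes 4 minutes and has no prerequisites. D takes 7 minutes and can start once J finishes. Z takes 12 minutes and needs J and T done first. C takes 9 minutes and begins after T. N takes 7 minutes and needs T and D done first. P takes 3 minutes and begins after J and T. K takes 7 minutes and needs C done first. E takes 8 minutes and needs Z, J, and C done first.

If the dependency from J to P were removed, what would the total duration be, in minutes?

24

Before: longest chain T→Z→E = 4+12+8 = 24, finish 24.
Dropping J→P doesn't change P's earliest start (4); another predecessor still binds.
The longest chain is now T→Z→E = 4+12+8 = 24, so the project takes 24 minutes.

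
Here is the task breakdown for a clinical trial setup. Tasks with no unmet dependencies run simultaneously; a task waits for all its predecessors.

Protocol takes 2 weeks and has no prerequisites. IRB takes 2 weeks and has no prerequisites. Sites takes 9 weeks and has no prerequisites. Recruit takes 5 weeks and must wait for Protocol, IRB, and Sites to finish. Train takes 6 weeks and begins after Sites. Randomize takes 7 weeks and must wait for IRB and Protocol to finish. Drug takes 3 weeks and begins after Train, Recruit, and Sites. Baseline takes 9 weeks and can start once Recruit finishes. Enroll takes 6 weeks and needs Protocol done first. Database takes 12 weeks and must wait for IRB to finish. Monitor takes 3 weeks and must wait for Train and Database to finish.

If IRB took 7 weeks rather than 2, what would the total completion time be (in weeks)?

23

Baseline: Sites→Recruit→Baseline = 9+5+9 = 23 → 23 weeks.
IRB has 6 weeks of float (longest path through it is 17).
The critical path is still Sites→Recruit→Baseline; finish is now 23 weeks.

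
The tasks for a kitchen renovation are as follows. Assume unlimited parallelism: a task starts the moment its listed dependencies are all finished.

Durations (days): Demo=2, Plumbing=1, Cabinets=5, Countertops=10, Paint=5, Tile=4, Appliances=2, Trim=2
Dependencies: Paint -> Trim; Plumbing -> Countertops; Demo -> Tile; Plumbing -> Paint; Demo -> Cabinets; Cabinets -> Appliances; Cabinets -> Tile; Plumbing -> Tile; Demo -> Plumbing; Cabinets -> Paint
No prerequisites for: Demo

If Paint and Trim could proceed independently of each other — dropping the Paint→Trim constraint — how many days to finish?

Before: longest chain Demo→Cabinets→Paint→Trim = 2+5+5+2 = 14, finish 14.
Without Paint→Trim, Trim's earliest start moves from 12 to 0.
After: Demo→Plumbing→Countertops = 2+1+10 = 13 → 13 days.

13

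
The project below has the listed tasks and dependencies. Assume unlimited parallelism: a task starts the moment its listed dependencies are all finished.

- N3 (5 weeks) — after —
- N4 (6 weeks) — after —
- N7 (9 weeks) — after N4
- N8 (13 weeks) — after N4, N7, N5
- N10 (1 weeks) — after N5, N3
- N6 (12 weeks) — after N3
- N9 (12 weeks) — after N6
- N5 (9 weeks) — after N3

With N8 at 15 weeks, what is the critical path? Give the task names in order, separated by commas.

Baseline: N3→N6→N9 = 5+12+12 = 29 → 29 weeks.
N8 is off the critical path — its longest chain is 28 weeks, giving 1 of slack.
Now N4→N7→N8 = 6+9+15 = 30 is longest, so the finish becomes 30 weeks.

N4, N7, N8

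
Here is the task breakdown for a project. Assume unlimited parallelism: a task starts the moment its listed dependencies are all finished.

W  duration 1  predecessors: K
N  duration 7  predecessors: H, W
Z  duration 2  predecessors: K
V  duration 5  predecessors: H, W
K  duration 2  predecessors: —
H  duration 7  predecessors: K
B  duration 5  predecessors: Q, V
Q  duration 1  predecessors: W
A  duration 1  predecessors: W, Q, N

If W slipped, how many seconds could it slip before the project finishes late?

6

The longest chain is K→H→V→B = 2+7+5+5 = 19; overall finish 19 seconds.
The longest chain containing W totals 13 seconds.
So W can slip 9 − 3 = 6 seconds.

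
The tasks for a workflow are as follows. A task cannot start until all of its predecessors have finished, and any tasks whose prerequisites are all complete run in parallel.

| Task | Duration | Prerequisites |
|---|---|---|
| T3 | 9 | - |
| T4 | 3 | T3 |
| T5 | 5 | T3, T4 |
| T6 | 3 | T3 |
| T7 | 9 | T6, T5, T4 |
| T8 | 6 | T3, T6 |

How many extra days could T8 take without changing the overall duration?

8

The longest chain is T3→T4→T5→T7 = 9+3+5+9 = 26; overall finish 26 days.
T8 finishes as early as 18 and must finish by 26.
Float = 26 − 18 = 8.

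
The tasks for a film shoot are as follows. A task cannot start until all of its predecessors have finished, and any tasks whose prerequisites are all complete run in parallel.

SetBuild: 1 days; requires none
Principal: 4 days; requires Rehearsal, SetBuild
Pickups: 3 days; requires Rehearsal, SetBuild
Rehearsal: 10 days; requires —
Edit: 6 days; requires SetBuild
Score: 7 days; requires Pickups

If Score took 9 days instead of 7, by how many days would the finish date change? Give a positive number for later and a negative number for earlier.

2

As given, the longest chain is Rehearsal→Pickups→Score = 10+3+7 = 20, so the finish is 20 days.
Since Score is critical, the +2 change carries straight to that chain (now 22 days).
The critical path is still Rehearsal→Pickups→Score; finish is now 22 days.
Change in finish: 22 − 20 = +2 days.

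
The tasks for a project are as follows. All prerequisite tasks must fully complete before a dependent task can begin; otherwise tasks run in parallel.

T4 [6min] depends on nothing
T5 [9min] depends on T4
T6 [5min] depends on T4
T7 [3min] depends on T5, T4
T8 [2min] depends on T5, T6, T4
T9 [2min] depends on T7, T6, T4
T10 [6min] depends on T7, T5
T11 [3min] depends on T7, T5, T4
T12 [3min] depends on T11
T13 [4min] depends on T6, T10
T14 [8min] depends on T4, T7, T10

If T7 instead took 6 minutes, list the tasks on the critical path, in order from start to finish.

The binding path is T4→T5→T7→T10→T14 = 6+9+3+6+8 = 32; finish at 32 minutes.
Since T7 is critical, the +3 change carries straight to that chain (now 35 minutes).
That remains the longest chain; total 35 minutes.

T4, T5, T7, T10, T14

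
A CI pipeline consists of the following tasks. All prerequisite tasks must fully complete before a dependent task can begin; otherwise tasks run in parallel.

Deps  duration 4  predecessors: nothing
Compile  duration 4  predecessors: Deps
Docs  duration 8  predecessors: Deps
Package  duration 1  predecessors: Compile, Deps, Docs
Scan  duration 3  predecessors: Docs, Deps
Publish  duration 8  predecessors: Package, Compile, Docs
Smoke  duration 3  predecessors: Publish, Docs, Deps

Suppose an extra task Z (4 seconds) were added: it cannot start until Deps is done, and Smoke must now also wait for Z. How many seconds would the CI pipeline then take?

24

Originally the CI pipeline takes 24 seconds.
With Z inserted, Smoke now waits for max(Publish, Docs, Deps, Z).
New critical path: Deps→Docs→Package→Publish→Smoke = 4+8+1+8+3 = 24 ⇒ 24 seconds.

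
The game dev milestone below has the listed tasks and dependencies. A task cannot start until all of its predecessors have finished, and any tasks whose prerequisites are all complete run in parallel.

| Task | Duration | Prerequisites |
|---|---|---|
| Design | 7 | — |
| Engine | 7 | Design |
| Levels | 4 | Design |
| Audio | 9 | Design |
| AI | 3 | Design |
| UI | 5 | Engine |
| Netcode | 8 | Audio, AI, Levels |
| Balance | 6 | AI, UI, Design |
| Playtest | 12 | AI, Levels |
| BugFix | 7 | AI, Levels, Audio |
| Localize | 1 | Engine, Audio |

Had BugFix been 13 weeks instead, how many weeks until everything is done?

As given, the longest chain is Design→Engine→UI→Balance = 7+7+5+6 = 25, so the finish is 25 weeks.
The longest path through BugFix is only 23 weeks, so BugFix has float 2.
New critical path: Design→Audio→BugFix = 7+9+13 = 29 ⇒ 29 weeks.

29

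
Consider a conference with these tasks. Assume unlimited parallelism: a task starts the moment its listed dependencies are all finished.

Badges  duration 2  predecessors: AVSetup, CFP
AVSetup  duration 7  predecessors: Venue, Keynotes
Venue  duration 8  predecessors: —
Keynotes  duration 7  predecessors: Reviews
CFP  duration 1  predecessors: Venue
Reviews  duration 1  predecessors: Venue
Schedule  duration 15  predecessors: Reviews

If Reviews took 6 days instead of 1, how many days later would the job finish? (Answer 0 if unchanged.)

Critical path before the change: Venue→Reviews→Keynotes→AVSetup→Badges = 8+1+7+7+2 = 25 giving 25 days.
Since Reviews is critical, the +5 change carries straight to that chain (now 30 days).
No other chain overtakes it, so the finish is 30 days.
Change in finish: 30 − 25 = +5 days.

5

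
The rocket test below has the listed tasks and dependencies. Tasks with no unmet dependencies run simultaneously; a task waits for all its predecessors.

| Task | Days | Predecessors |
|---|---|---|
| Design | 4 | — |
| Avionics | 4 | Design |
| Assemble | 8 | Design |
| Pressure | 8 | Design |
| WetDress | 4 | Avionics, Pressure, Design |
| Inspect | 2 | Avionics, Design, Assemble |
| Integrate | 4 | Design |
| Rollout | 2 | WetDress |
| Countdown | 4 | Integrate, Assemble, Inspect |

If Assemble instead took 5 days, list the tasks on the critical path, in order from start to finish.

Actual critical path: Design→Assemble→Inspect→Countdown = 4+8+2+4 = 18 ⇒ 18 days.
Since Assemble is critical, the -3 change carries straight to that chain (now 15 days).
The binding chain switches to Design→Pressure→WetDress→Rollout = 4+8+4+2 = 18; finish 18 days.

Design, Pressure, WetDress, Rollout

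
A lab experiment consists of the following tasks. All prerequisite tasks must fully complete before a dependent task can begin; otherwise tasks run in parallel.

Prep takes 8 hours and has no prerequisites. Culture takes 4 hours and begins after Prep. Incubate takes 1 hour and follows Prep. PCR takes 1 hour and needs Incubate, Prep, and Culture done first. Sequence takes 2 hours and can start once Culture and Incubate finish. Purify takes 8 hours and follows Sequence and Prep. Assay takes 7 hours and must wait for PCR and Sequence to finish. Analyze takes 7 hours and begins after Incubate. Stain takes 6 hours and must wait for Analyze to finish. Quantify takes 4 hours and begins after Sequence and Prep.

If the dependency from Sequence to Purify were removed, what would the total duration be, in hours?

With the dependency in place, Prep→Culture→Sequence→Purify = 8+4+2+8 = 22 sets the finish at 22 hours.
Without Sequence→Purify, Purify's earliest start moves from 14 to 8.
After: Prep→Incubate→Analyze→Stain = 8+1+7+6 = 22 → 22 hours.

22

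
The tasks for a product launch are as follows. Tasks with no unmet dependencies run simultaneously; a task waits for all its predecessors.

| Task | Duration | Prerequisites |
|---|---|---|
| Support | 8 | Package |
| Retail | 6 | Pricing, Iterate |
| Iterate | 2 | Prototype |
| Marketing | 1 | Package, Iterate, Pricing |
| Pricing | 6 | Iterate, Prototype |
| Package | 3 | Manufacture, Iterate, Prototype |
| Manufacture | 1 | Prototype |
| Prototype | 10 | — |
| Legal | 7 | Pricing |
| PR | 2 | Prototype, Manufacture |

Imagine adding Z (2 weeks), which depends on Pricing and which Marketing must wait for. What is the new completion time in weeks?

25

Originally the job takes 25 weeks.
With Z inserted, Marketing now waits for max(Package, Iterate, Pricing, Z).
New critical path: Prototype→Iterate→Pricing→Legal = 10+2+6+7 = 25 ⇒ 25 weeks.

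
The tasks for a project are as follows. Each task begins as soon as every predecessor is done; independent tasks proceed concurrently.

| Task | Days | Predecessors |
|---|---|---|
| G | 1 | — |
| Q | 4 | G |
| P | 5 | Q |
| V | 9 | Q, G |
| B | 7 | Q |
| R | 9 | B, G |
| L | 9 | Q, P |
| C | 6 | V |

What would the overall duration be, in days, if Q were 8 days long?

Baseline: G→Q→B→R = 1+4+7+9 = 21 → 21 days.
Since Q is critical, the +4 change carries straight to that chain (now 25 days).
The critical path is still G→Q→B→R; finish is now 25 days.

25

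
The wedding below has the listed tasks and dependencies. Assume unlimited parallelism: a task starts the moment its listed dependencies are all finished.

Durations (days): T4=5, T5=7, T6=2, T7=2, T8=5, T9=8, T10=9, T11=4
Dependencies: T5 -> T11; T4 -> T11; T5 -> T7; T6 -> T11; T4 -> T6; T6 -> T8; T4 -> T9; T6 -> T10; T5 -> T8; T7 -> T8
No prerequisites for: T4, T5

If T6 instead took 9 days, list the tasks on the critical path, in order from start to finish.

As given, the longest chain is T4→T6→T10 = 5+2+9 = 16, so the finish is 16 days.
Since T6 is critical, the +7 change carries straight to that chain (now 23 days).
The critical path is still T4→T6→T10; finish is now 23 days.

T4, T6, T10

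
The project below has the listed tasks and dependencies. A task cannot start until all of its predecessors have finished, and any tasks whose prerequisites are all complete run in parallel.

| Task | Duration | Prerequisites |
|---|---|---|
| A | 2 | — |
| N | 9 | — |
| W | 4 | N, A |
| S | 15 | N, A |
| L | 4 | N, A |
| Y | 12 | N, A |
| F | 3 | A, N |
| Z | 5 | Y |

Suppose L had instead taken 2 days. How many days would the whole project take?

Critical path before the change: N→Y→Z = 9+12+5 = 26 giving 26 days.
The longest path through L is only 13 days, so L has float 13.
That remains the longest chain; total 26 days.

26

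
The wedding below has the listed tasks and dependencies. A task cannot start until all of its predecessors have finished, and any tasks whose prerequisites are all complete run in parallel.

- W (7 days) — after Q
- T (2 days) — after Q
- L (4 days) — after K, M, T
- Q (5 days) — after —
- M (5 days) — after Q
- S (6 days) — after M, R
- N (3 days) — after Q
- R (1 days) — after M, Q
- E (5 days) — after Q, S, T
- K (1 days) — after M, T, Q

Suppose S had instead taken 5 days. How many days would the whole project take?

Baseline: Q→M→R→S→E = 5+5+1+6+5 = 22 → 22 days.
Since S is critical, the -1 change carries straight to that chain (now 21 days).
The critical path is still Q→M→R→S→E; finish is now 21 days.

21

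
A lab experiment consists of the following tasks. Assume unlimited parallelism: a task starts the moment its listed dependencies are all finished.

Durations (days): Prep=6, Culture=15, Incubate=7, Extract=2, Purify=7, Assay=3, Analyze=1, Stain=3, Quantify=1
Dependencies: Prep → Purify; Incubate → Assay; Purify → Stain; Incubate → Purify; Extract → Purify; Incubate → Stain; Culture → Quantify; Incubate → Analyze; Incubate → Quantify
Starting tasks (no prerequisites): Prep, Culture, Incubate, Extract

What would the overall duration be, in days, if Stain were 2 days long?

16

As given, the longest chain is Incubate→Purify→Stain = 7+7+3 = 17, so the finish is 17 days.
Since Stain is critical, the -1 change carries straight to that chain (now 16 days).
New critical path: Culture→Quantify = 15+1 = 16 ⇒ 16 days.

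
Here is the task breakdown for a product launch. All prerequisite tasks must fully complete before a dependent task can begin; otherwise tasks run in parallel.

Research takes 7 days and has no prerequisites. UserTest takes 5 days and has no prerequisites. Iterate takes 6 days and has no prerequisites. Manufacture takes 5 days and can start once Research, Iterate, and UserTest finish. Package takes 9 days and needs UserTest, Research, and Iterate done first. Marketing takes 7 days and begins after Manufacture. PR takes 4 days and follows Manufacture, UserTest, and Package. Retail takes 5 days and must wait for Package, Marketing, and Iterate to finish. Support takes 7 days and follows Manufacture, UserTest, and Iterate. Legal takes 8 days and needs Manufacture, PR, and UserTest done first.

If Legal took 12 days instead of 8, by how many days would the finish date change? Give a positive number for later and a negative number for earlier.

4

Critical path before the change: Research→Package→PR→Legal = 7+9+4+8 = 28 giving 28 days.
Legal is on the critical path; changing it to 12 makes that path 32 days.
That remains the longest chain; total 32 days.
Change in finish: 32 − 28 = +4 days.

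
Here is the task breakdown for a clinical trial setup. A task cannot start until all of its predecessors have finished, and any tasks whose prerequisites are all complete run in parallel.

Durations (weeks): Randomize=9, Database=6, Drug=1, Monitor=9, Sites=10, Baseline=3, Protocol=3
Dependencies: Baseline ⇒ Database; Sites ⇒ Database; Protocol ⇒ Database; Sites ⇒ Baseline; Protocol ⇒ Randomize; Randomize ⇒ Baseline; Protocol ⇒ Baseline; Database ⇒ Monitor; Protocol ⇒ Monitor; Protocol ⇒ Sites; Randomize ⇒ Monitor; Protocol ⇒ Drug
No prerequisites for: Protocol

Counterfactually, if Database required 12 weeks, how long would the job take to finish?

Baseline: Protocol→Sites→Baseline→Database→Monitor = 3+10+3+6+9 = 31 → 31 weeks.
Database is on the critical path; changing it to 12 makes that path 37 weeks.
That remains the longest chain; total 37 weeks.

37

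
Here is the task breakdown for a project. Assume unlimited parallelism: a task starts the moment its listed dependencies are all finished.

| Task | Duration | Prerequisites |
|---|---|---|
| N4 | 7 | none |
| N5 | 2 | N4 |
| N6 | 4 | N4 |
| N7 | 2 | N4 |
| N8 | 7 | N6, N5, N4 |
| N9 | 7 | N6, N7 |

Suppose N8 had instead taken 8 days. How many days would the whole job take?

Baseline: N4→N6→N8 = 7+4+7 = 18 → 18 days.
N8 is on the critical path; changing it to 8 makes that path 19 days.
That remains the longest chain; total 19 days.

19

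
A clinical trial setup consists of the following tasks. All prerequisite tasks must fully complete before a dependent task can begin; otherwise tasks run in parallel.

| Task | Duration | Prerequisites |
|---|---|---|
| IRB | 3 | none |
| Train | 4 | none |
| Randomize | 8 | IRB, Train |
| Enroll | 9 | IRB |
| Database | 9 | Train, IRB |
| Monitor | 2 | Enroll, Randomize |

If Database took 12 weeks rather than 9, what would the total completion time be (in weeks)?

The binding path is IRB→Enroll→Monitor = 3+9+2 = 14; finish at 14 weeks.
Database has 1 week of float (longest path through it is 13).
New critical path: Train→Database = 4+12 = 16 ⇒ 16 weeks.

16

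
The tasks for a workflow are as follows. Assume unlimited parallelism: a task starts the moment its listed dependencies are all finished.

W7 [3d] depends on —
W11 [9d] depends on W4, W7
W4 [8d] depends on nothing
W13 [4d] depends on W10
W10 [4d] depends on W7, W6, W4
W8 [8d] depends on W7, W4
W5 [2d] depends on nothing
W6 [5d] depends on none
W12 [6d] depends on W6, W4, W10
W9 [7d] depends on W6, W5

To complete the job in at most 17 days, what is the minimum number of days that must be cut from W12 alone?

Current finish: 18 days; target: 17.
W12 is on every critical path, so each day cut from W12 cuts the finish by one (this holds down to a finish of 17).
Need 18 − 17 = 1 day off W12 → W12 becomes 5 days, finish becomes 17.

1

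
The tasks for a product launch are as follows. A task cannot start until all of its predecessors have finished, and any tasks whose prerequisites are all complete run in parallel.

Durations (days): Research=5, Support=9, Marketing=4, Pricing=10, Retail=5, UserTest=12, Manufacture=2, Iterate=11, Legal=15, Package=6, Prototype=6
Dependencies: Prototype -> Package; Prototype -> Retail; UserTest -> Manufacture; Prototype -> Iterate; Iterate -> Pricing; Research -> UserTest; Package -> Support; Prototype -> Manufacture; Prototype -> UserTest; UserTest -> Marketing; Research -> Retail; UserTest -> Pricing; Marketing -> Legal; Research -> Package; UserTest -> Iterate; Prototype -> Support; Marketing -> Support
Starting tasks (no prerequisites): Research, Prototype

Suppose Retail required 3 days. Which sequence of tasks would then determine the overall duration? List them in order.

The binding path is Prototype→UserTest→Iterate→Pricing = 6+12+11+10 = 39; finish at 39 days.
The longest path through Retail is only 11 days, so Retail has float 28.
That remains the longest chain; total 39 days.

Prototype, UserTest, Iterate, Pricing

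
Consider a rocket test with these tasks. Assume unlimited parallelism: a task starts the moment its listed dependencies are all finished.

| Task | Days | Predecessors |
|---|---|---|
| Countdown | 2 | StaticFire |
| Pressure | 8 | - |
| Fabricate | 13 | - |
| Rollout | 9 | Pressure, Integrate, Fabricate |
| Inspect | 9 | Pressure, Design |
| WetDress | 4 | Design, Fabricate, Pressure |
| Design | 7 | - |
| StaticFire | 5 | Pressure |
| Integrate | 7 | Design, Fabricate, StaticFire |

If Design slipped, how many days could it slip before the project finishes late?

Critical path: Fabricate→Integrate→Rollout = 13+7+9 = 29, so the finish is 29 days.
The longest chain containing Design totals 23 days.
Float = 29 − 23 = 6.

6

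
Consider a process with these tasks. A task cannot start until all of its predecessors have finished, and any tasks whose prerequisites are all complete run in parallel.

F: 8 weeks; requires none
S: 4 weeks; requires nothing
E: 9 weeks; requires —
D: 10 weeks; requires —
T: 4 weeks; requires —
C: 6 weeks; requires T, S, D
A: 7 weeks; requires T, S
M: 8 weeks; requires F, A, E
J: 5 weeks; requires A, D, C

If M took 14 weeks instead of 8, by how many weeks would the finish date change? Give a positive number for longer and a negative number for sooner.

4

The binding path is D→C→J = 10+6+5 = 21; finish at 21 weeks.
M has 2 weeks of float (longest path through it is 19).
The binding chain switches to S→A→M = 4+7+14 = 25; finish 25 weeks.
Change in finish: 25 − 21 = +4 weeks.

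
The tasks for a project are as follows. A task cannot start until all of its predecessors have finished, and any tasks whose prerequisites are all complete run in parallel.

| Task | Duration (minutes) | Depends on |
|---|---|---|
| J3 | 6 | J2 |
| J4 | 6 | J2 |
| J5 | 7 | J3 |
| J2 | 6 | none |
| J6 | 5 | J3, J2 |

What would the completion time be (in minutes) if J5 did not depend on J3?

Original critical path: J2→J3→J5 = 6+6+7 = 19 ⇒ 19 minutes.
Without J3→J5, J5's earliest start moves from 12 to 0.
After: J2→J3→J6 = 6+6+5 = 17 → 17 minutes.

17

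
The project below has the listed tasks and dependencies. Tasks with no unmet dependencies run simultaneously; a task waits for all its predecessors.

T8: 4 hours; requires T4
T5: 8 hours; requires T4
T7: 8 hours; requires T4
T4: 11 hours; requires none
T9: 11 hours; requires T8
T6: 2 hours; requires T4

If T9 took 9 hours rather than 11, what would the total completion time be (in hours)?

24

The binding path is T4→T8→T9 = 11+4+11 = 26; finish at 26 hours.
Since T9 is critical, the -2 change carries straight to that chain (now 24 hours).
That remains the longest chain; total 24 hours.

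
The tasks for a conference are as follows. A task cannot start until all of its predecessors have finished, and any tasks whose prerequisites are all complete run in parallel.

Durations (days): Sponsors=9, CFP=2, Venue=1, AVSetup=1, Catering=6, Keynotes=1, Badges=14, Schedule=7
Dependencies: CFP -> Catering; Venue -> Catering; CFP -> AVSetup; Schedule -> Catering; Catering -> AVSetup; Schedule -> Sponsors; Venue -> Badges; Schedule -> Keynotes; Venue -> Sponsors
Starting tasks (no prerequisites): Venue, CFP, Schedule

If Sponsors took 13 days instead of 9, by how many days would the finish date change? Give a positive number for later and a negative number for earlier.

Actual critical path: Schedule→Sponsors = 7+9 = 16 ⇒ 16 days.
Since Sponsors is critical, the +4 change carries straight to that chain (now 20 days).
That remains the longest chain; total 20 days.
Change in finish: 20 − 16 = +4 days.

4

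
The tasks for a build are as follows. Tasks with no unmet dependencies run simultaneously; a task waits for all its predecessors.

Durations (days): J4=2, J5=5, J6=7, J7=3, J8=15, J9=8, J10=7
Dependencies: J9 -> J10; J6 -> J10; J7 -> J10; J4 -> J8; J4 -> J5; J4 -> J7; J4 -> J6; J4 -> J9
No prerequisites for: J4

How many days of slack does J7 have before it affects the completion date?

The longest chain is J4→J8 = 2+15 = 17; overall finish 17 days.
Longest path through J7: 12 days (earliest finish 5, latest finish 10).
Float = 17 − 12 = 5.

5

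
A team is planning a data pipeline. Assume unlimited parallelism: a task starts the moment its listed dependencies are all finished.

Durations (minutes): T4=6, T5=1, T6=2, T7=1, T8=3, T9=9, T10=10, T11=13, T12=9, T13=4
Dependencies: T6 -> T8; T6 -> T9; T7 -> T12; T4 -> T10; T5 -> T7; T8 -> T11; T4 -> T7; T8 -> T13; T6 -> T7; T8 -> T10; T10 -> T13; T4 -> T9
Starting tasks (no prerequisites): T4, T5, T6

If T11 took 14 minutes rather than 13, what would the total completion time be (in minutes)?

Critical path before the change: T4→T10→T13 = 6+10+4 = 20 giving 20 minutes.
The longest path through T11 is only 18 minutes, so T11 has float 2.
No other chain overtakes it, so the finish is 20 minutes.

20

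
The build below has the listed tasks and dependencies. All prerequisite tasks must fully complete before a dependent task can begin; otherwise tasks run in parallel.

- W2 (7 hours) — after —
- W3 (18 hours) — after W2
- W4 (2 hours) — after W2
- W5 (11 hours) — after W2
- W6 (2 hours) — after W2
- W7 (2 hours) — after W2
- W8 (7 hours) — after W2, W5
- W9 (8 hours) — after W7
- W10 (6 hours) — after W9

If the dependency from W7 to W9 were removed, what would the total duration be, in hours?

With the dependency in place, W2→W3 = 7+18 = 25 sets the finish at 25 hours.
Without W7→W9, W9's earliest start moves from 9 to 0.
After: W2→W3 = 7+18 = 25 → 25 hours.

25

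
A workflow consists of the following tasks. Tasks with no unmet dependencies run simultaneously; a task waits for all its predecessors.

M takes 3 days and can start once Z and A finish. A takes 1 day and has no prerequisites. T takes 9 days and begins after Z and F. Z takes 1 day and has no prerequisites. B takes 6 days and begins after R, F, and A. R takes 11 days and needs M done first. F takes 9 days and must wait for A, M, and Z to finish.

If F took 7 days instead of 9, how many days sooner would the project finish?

As given, the longest chain is Z→M→F→T = 1+3+9+9 = 22, so the finish is 22 days.
F is on the critical path; changing it to 7 makes that path 20 days.
New critical path: Z→M→R→B = 1+3+11+6 = 21 ⇒ 21 days.
Change in finish: 21 − 22 = -1 days.

1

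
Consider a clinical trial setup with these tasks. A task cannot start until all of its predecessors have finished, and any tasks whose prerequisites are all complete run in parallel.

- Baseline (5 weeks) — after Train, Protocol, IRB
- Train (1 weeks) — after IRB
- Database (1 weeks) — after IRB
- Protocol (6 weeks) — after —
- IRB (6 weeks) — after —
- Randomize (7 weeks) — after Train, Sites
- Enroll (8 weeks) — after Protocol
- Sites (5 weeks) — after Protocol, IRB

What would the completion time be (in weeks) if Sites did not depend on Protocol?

18

Original critical path: Protocol→Sites→Randomize = 6+5+7 = 18 ⇒ 18 weeks.
Dropping Protocol→Sites doesn't change Sites's earliest start (6); another predecessor still binds.
The longest chain is now IRB→Sites→Randomize = 6+5+7 = 18, so the schedule takes 18 weeks.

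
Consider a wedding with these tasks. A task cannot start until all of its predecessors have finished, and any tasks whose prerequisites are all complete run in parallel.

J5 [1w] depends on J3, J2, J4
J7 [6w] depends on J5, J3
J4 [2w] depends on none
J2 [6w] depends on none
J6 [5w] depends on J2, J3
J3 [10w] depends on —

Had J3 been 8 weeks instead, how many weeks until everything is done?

15

Baseline: J3→J5→J7 = 10+1+6 = 17 → 17 weeks.
Since J3 is critical, the -2 change carries straight to that chain (now 15 weeks).
No other chain overtakes it, so the finish is 15 weeks.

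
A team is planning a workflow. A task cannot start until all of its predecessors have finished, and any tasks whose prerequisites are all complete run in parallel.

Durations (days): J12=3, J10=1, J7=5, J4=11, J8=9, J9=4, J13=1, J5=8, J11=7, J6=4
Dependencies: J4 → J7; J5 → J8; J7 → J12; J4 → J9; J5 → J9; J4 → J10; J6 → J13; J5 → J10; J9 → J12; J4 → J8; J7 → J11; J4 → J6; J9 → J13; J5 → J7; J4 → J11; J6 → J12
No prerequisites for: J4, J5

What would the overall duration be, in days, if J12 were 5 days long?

Baseline: J4→J7→J11 = 11+5+7 = 23 → 23 days.
The longest path through J12 is only 19 days, so J12 has float 4.
The critical path is still J4→J7→J11; finish is now 23 days.

23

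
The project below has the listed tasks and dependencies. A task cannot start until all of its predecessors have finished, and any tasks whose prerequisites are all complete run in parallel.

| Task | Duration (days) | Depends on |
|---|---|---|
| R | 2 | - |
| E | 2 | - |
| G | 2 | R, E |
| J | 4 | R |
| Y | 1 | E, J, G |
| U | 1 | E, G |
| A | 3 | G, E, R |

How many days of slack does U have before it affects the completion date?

2

Critical path: R→G→A = 2+2+3 = 7, so the finish is 7 days.
Longest path through U: 5 days (earliest finish 5, latest finish 7).
Float = 7 − 5 = 2.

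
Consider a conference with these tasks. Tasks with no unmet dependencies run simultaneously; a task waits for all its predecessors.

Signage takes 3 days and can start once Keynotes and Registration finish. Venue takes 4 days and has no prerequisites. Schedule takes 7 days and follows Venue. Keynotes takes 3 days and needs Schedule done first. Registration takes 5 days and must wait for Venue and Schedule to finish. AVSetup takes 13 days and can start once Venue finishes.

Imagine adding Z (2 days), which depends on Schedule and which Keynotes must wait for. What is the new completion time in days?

Originally the plan takes 19 days.
With Z inserted, Keynotes now waits for max(Schedule, Z).
New critical path: Venue→Schedule→Z→Keynotes→Signage = 4+7+2+3+3 = 19 ⇒ 19 days.

19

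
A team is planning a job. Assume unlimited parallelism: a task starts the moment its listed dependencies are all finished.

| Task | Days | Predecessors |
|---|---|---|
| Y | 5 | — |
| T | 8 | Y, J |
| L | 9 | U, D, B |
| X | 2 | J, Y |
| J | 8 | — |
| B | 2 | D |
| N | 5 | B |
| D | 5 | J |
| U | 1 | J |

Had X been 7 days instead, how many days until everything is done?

24

Actual critical path: J→D→B→L = 8+5+2+9 = 24 ⇒ 24 days.
X has 14 days of float (longest path through it is 10).
No other chain overtakes it, so the finish is 24 days.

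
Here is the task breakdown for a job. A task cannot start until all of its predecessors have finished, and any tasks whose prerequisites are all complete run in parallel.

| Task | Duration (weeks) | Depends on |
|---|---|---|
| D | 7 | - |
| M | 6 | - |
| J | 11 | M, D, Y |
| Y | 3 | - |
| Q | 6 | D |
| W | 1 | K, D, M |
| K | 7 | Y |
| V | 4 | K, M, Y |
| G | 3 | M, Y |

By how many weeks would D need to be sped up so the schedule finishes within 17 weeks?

1

Current finish: 18 weeks; target: 17.
D is on every critical path, so each week cut from D cuts the finish by one (this holds down to a finish of 17).
Need 18 − 17 = 1 week off D → D becomes 6 weeks, finish becomes 17.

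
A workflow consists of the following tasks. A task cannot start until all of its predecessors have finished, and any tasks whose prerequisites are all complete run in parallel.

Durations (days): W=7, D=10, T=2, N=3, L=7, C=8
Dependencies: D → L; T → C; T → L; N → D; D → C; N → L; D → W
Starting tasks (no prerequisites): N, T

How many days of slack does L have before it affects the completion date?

1

The longest chain is N→D→C = 3+10+8 = 21; overall finish 21 days.
The longest chain containing L totals 20 days.
So L can slip 21 − 20 = 1 day.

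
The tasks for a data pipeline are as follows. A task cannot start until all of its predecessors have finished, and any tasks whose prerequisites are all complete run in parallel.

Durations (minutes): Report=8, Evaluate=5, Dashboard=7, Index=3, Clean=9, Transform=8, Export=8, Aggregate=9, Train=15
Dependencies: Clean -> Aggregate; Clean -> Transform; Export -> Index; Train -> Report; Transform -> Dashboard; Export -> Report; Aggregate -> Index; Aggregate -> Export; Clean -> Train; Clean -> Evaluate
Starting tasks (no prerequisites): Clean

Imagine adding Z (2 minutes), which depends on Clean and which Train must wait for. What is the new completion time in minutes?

34

Originally the project takes 34 minutes.
With Z inserted, Train now waits for max(Clean, Z).
New critical path: Clean→Z→Train→Report = 9+2+15+8 = 34 ⇒ 34 minutes.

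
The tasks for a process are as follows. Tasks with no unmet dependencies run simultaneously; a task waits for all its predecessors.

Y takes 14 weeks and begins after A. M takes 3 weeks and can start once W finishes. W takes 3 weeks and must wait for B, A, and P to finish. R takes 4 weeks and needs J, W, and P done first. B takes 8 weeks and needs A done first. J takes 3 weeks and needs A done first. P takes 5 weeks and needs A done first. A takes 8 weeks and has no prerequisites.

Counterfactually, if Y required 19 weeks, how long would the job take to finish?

27

As given, the longest chain is A→B→W→R = 8+8+3+4 = 23, so the finish is 23 weeks.
Y is off the critical path — its longest chain is 22 weeks, giving 1 of slack.
The binding chain switches to A→Y = 8+19 = 27; finish 27 weeks.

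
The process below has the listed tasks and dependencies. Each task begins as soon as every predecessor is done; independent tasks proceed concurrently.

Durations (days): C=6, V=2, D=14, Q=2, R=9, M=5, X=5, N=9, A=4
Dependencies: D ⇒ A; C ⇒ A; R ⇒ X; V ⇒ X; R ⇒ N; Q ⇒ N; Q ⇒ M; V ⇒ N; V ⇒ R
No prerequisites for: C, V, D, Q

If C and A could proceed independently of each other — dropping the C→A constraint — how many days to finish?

20

Before: longest chain V→R→N = 2+9+9 = 20, finish 20.
Dropping C→A doesn't change A's earliest start (14); another predecessor still binds.
New critical path: V→R→N = 2+9+9 = 20 ⇒ 20 days.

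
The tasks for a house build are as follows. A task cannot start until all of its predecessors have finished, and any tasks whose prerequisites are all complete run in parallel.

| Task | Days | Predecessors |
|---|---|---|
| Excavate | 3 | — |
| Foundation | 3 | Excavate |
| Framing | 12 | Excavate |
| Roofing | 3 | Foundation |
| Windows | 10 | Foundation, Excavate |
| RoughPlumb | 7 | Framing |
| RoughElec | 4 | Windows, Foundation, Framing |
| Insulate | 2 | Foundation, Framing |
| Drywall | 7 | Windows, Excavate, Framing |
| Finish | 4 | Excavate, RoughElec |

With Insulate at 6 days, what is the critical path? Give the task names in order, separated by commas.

Excavate, Foundation, Windows, RoughElec, Finish

The binding path is Excavate→Foundation→Windows→RoughElec→Finish = 3+3+10+4+4 = 24; finish at 24 days.
Insulate has 7 days of float (longest path through it is 17).
The critical path is still Excavate→Foundation→Windows→RoughElec→Finish; finish is now 24 days.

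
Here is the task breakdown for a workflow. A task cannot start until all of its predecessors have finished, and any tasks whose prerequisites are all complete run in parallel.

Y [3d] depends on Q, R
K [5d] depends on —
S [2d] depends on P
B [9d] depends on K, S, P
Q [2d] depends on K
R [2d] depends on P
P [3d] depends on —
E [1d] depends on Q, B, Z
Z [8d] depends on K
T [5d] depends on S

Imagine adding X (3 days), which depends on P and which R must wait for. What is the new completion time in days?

Originally the workflow takes 15 days.
With X inserted, R now waits for max(P, X).
New critical path: P→S→B→E = 3+2+9+1 = 15 ⇒ 15 days.

15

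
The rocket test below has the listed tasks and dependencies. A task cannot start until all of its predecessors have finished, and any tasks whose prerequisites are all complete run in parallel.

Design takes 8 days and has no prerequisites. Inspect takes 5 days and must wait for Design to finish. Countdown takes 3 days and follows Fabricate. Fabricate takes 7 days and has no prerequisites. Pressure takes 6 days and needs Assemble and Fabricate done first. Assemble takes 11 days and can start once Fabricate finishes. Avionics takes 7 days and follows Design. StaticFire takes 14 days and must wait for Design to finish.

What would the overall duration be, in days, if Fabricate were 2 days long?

Actual critical path: Fabricate→Assemble→Pressure = 7+11+6 = 24 ⇒ 24 days.
Since Fabricate is critical, the -5 change carries straight to that chain (now 19 days).
The binding chain switches to Design→StaticFire = 8+14 = 22; finish 22 days.

22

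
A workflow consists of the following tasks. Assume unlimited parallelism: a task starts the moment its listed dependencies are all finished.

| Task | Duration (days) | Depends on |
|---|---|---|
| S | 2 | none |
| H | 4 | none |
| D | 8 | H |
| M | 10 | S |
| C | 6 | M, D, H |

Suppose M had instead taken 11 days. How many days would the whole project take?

Critical path before the change: S→M→C = 2+10+6 = 18 giving 18 days.
Since M is critical, the +1 change carries straight to that chain (now 19 days).
No other chain overtakes it, so the finish is 19 days.

19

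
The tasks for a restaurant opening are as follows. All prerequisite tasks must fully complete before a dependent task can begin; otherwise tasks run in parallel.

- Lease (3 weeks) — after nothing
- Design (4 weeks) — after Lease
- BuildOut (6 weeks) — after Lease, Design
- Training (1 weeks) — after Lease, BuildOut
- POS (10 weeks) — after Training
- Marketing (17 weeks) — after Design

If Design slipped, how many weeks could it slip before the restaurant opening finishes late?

0

Critical path: Lease→Design→BuildOut→Training→POS = 3+4+6+1+10 = 24, so the finish is 24 weeks.
Longest path through Design: 24 weeks (earliest finish 7, latest finish 7).
Slack of Design = 3 − 3 = 0 weeks.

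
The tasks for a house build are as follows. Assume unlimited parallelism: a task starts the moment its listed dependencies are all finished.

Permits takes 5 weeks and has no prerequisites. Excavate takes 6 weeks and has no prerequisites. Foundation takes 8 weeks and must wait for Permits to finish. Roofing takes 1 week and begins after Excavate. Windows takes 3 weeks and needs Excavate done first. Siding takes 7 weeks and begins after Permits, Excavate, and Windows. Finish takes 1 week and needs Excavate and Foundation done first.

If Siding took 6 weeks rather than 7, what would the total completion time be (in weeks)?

The binding path is Excavate→Windows→Siding = 6+3+7 = 16; finish at 16 weeks.
Siding is on the critical path; changing it to 6 makes that path 15 weeks.
That remains the longest chain; total 15 weeks.

15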